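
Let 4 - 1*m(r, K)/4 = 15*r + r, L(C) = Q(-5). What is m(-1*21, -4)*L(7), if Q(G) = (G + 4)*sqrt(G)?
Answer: -1360*I*sqrt(5) ≈ -3041.1*I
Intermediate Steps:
Q(G) = sqrt(G)*(4 + G) (Q(G) = (4 + G)*sqrt(G) = sqrt(G)*(4 + G))
L(C) = -I*sqrt(5) (L(C) = sqrt(-5)*(4 - 5) = (I*sqrt(5))*(-1) = -I*sqrt(5))
m(r, K) = 16 - 64*r (m(r, K) = 16 - 4*(15*r + r) = 16 - 64*r)
m(-1*21, -4)*L(7) = (16 - (-64)*21)*(-I*sqrt(5)) = (16 - 64*(-21))*(-I*sqrt(5)) = (16 + 1344)*(-I*sqrt(5)) = 1360*(-I*sqrt(5)) = -1360*I*sqrt(5)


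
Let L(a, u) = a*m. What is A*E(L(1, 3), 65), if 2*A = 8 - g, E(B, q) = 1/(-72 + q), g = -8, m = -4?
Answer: -8/7 ≈ -1.1429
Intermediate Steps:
L(a, u) = -4*a (L(a, u) = a*(-4) = -4*a)
A = 8 (A = (8 - 1*(-8))/2 = (8 + 8)/2 = (1/2)*16 = 8)
A*E(L(1, 3), 65) = 8/(-72 + 65) = 8/(-7) = 8*(-1/7) = -8/7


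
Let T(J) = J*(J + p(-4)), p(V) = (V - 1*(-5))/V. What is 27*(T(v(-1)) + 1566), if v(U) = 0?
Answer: 42282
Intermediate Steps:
p(V) = (5 + V)/V (p(V) = (V + 5)/V = (5 + V)/V)
T(J) = J*(-1/4 + J) (T(J) = J*(J + (5 - 4)/(-4)) = J*(J - 1/4*1) = J*(J - 1/4) = J*(-1/4 + J))
27*(T(v(-1)) + 1566) = 27*(0*(-1/4 + 0) + 1566) = 27*(0*(-1/4) + 1566) = 27*(0 + 1566) = 27*1566 = 42282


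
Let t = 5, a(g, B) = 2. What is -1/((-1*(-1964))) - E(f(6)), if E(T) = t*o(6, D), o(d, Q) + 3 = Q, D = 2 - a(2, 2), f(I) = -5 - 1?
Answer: 29459/1964 ≈ 14.999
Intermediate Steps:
f(I) = -6
D = 0 (D = 2 - 1*2 = 2 - 2 = 0)
o(d, Q) = -3 + Q
E(T) = -15 (E(T) = 5*(-3 + 0) = 5*(-3) = -15)
-1/((-1*(-1964))) - E(f(6)) = -1/((-1*(-1964))) - 1*(-15) = -1/1964 + 15 = 29459/1964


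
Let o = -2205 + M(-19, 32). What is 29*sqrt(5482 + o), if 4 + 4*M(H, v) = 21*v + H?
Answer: 29*sqrt(13757)/2 ≈ 1700.7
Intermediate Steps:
M(H, v) = -1 + H/4 + 21*v/4 (M(H, v) = -1 + (21*v + H)/4 = -1 + (H + 21*v)/4 = -1 + (H/4 + 21*v/4) = -1 + H/4 + 21*v/4)
o = -8171/4 (o = -2205 + (-1 + (1/4)*(-19) + (21/4)*32) = -2205 + (-1 - 19/4 + 168) = -2205 + 649/4 = -8171/4 ≈ -2042.8)
29*sqrt(5482 + o) = 29*sqrt(5482 - 8171/4) = 29*sqrt(13757/4) = 29*(sqrt(13757)/2) = 29*sqrt(13757)/2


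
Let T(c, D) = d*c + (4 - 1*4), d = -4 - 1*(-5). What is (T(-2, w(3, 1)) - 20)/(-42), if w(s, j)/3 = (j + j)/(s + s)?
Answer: 11/21 ≈ 0.52381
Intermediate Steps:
w(s, j) = 3*j/s (w(s, j) = 3*((j + j)/(s + s)) = 3*((2*j)/((2*s))) = 3*((2*j)*(1/(2*s))) = 3*(j/s) = 3*j/s)
d = 1 (d = -4 + 5 = 1)
T(c, D) = c (T(c, D) = 1*c + (4 - 1*4) = c + (4 - 4) = c + 0 = c)
(T(-2, w(3, 1)) - 20)/(-42) = (-2 - 20)/(-42) = -1/42*(-22) = 11/21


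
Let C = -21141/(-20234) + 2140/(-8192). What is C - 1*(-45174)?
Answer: 936004168973/20719616 ≈ 45175.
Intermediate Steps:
C = 16235789/20719616 (C = -21141*(-1/20234) + 2140*(-1/8192) = 21141/20234 - 535/2048 = 16235789/20719616 ≈ 0.78360)
C - 1*(-45174) = 16235789/20719616 - 1*(-45174) = 16235789/20719616 + 45174 = 936004168973/20719616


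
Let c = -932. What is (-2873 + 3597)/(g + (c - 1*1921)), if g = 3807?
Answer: 362/477 ≈ 0.75891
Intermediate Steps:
(-2873 + 3597)/(g + (c - 1*1921)) = (-2873 + 3597)/(3807 + (-932 - 1*1921)) = 724/(3807 + (-932 - 1921)) = 724/(3807 - 2853) = 724/954 = 724*(1/954) = 362/477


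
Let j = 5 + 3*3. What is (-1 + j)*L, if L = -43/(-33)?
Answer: 559/33 ≈ 16.939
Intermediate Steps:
L = 43/33 (L = -43*(-1/33) = 43/33 ≈ 1.3030)
j = 14 (j = 5 + 9 = 14)
(-1 + j)*L = (-1 + 14)*(43/33) = 13*(43/33) = 559/33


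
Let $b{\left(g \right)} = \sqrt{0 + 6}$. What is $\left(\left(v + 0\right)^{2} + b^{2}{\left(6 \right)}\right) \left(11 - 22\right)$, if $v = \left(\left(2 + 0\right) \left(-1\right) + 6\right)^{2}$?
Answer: $-2882$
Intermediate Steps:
$b{\left(g \right)} = \sqrt{6}$
$v = 16$ ($v = \left(2 \left(-1\right) + 6\right)^{2} = \left(-2 + 6\right)^{2} = 4^{2} = 16$)
$\left(\left(v + 0\right)^{2} + b^{2}{\left(6 \right)}\right) \left(11 - 22\right) = \left(\left(16 + 0\right)^{2} + \left(\sqrt{6}\right)^{2}\right) \left(11 - 22\right) = \left(16^{2} + 6\right) \left(11 - 22\right) = \left(256 + 6\right) \left(-11\right) = 262 \left(-11\right) = -2882$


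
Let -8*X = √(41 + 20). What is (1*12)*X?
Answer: -3*√61/2 ≈ -11.715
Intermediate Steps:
X = -√61/8 (X = -√(41 + 20)/8 = -√61/8 ≈ -0.97628)
(1*12)*X = (1*12)*(-√61/8) = 12*(-√61/8) = -3*√61/2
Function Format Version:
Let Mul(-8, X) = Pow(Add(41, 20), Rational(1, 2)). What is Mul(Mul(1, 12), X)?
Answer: Mul(Rational(-3, 2), Pow(61, Rational(1, 2))) ≈ -11.715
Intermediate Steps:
X = Mul(Rational(-1, 8), Pow(61, Rational(1, 2))) (X = Mul(Rational(-1, 8), Pow(Add(41, 20), Rational(1, 2))) = Mul(Rational(-1, 8), Pow(61, Rational(1, 2))) ≈ -0.97628)
Mul(Mul(1, 12), X) = Mul(Mul(1, 12), Mul(Rational(-1, 8), Pow(61, Rational(1, 2)))) = Mul(12, Mul(Rational(-1, 8), Pow(61, Rational(1, 2)))) = Mul(Rational(-3, 2), Pow(61, Rational(1, 2)))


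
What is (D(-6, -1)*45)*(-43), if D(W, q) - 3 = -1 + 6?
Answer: -15480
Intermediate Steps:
D(W, q) = 8 (D(W, q) = 3 + (-1 + 6) = 3 + 5 = 8)
(D(-6, -1)*45)*(-43) = (8*45)*(-43) = 360*(-43) = -15480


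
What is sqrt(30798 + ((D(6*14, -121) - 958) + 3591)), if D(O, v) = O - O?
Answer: sqrt(33431) ≈ 182.84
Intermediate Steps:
D(O, v) = 0
sqrt(30798 + ((D(6*14, -121) - 958) + 3591)) = sqrt(30798 + ((0 - 958) + 3591)) = sqrt(30798 + (-958 + 3591)) = sqrt(30798 + 2633) = sqrt(33431)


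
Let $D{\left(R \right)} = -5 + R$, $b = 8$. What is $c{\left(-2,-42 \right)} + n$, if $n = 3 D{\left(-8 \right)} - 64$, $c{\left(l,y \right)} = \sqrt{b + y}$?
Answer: $-103 + i \sqrt{34} \approx -103.0 + 5.831 i$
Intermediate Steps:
$c{\left(l,y \right)} = \sqrt{8 + y}$
$n = -103$ ($n = 3 \left(-5 - 8\right) - 64 = 3 \left(-13\right) - 64 = -39 - 64 = -103$)
$c{\left(-2,-42 \right)} + n = \sqrt{8 - 42} - 103 = \sqrt{-34} - 103 = i \sqrt{34} - 103 = -103 + i \sqrt{34}$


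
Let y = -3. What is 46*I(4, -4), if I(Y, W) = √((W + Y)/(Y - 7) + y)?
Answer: 46*I*√3 ≈ 79.674*I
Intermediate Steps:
I(Y, W) = √(-3 + (W + Y)/(-7 + Y)) (I(Y, W) = √((W + Y)/(Y - 7) - 3) = √((W + Y)/(-7 + Y) - 3) = √(-3 + (W + Y)/(-7 + Y)))
46*I(4, -4) = 46*√((21 - 4 - 2*4)/(-7 + 4)) = 46*√((21 - 4 - 8)/(-3)) = 46*√(-⅓*9) = 46*√(-3) = 46*(I*√3) = 46*I*√3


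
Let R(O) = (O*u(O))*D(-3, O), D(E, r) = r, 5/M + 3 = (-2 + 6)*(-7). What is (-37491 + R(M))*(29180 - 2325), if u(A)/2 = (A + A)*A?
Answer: -929820089516905/923521 ≈ -1.0068e+9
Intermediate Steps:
M = -5/31 (M = 5/(-3 + (-2 + 6)*(-7)) = 5/(-3 + 4*(-7)) = 5/(-3 - 28) = 5/(-31) = 5*(-1/31) = -5/31 ≈ -0.16129)
u(A) = 4*A² (u(A) = 2*((A + A)*A) = 2*((2*A)*A) = 2*(2*A²) = 4*A²)
R(O) = 4*O⁴ (R(O) = (O*(4*O²))*O = (4*O³)*O = 4*O⁴)
(-37491 + R(M))*(29180 - 2325) = (-37491 + 4*(-5/31)⁴)*(29180 - 2325) = (-37491 + 4*(625/923521))*26855 = (-37491 + 2500/923521)*26855 = -34623723311/923521*26855 = -929820089516905/923521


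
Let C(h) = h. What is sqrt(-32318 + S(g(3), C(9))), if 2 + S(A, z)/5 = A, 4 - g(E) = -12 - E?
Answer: I*sqrt(32233) ≈ 179.54*I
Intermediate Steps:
g(E) = 16 + E (g(E) = 4 - (-12 - E) = 4 + (12 + E) = 16 + E)
S(A, z) = -10 + 5*A
sqrt(-32318 + S(g(3), C(9))) = sqrt(-32318 + (-10 + 5*(16 + 3))) = sqrt(-32318 + (-10 + 5*19)) = sqrt(-32318 + (-10 + 95)) = sqrt(-32318 + 85) = sqrt(-32233) = I*sqrt(32233)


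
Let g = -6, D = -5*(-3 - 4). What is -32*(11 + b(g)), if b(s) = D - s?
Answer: -1664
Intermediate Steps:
D = 35 (D = -5*(-7) = 35)
b(s) = 35 - s
-32*(11 + b(g)) = -32*(11 + (35 - 1*(-6))) = -32*(11 + (35 + 6)) = -32*(11 + 41) = -32*52 = -1664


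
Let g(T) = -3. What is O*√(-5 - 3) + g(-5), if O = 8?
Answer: -3 + 16*I*√2 ≈ -3.0 + 22.627*I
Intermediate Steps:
O*√(-5 - 3) + g(-5) = 8*√(-5 - 3) - 3 = 8*√(-8) - 3 = 8*(2*I*√2) - 3 = 16*I*√2 - 3 = -3 + 16*I*√2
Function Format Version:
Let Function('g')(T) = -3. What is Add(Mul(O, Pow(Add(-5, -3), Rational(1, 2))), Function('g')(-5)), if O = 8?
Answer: Add(-3, Mul(16, I, Pow(2, Rational(1, 2)))) ≈ Add(-3.0000, Mul(22.627, I))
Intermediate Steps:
Add(Mul(O, Pow(Add(-5, -3), Rational(1, 2))), Function('g')(-5)) = Add(Mul(8, Pow(Add(-5, -3), Rational(1, 2))), -3) = Add(Mul(8, Pow(-8, Rational(1, 2))), -3) = Add(Mul(8, Mul(2, I, Pow(2, Rational(1, 2)))), -3) = Add(Mul(16, I, Pow(2, Rational(1, 2))), -3) = Add(-3, Mul(16, I, Pow(2, Rational(1, 2))))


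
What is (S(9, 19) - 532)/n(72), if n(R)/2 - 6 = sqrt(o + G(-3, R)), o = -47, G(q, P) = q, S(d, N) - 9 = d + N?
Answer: -1485/86 + 2475*I*sqrt(2)/172 ≈ -17.267 + 20.35*I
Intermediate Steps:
S(d, N) = 9 + N + d (S(d, N) = 9 + (d + N) = 9 + (N + d) = 9 + N + d)
n(R) = 12 + 10*I*sqrt(2) (n(R) = 12 + 2*sqrt(-47 - 3) = 12 + 2*sqrt(-50) = 12 + 2*(5*I*sqrt(2)) = 12 + 10*I*sqrt(2))
(S(9, 19) - 532)/n(72) = ((9 + 19 + 9) - 532)/(12 + 10*I*sqrt(2)) = (37 - 532)/(12 + 10*I*sqrt(2)) = -495/(12 + 10*I*sqrt(2))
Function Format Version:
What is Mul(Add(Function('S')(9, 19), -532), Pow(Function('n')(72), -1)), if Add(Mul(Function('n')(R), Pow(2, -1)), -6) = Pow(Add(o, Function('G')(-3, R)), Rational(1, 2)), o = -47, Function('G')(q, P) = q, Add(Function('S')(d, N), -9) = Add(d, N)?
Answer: Add(Rational(-1485, 86), Mul(Rational(2475, 172), I, Pow(2, Rational(1, 2)))) ≈ Add(-17.267, Mul(20.350, I))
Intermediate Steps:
Function('S')(d, N) = Add(9, N, d) (Function('S')(d, N) = Add(9, Add(d, N)) = Add(9, Add(N, d)) = Add(9, N, d))
Function('n')(R) = Add(12, Mul(10, I, Pow(2, Rational(1, 2)))) (Function('n')(R) = Add(12, Mul(2, Pow(Add(-47, -3), Rational(1, 2)))) = Add(12, Mul(2, Pow(-50, Rational(1, 2)))) = Add(12, Mul(2, Mul(5, I, Pow(2, Rational(1, 2))))) = Add(12, Mul(10, I, Pow(2, Rational(1, 2)))))
Mul(Add(Function('S')(9, 19), -532), Pow(Function('n')(72), -1)) = Mul(Add(Add(9, 19, 9), -532), Pow(Add(12, Mul(10, I, Pow(2, Rational(1, 2)))), -1)) = Mul(Add(37, -532), Pow(Add(12, Mul(10, I, Pow(2, Rational(1, 2)))), -1)) = Mul(-495, Pow(Add(12, Mul(10, I, Pow(2, Rational(1, 2)))), -1))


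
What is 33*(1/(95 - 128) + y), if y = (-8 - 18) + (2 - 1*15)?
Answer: -1288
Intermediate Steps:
y = -39 (y = -26 + (2 - 15) = -26 - 13 = -39)
33*(1/(95 - 128) + y) = 33*(1/(95 - 128) - 39) = 33*(1/(-33) - 39) = 33*(-1/33 - 39) = 33*(-1288/33) = -1288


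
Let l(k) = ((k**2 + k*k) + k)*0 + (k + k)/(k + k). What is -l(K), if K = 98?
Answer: -1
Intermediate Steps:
l(k) = 1 (l(k) = ((k**2 + k**2) + k)*0 + (2*k)/((2*k)) = (2*k**2 + k)*0 + (2*k)*(1/(2*k)) = (k + 2*k**2)*0 + 1 = 0 + 1 = 1)
-l(K) = -1*1 = -1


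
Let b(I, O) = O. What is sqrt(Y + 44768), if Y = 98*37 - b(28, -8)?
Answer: 3*sqrt(5378) ≈ 220.00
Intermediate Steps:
Y = 3634 (Y = 98*37 - 1*(-8) = 3626 + 8 = 3634)
sqrt(Y + 44768) = sqrt(3634 + 44768) = sqrt(48402) = 3*sqrt(5378)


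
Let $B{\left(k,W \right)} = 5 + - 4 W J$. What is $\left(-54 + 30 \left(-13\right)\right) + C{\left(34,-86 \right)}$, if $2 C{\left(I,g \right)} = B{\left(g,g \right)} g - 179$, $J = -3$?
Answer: $\frac{87255}{2} \approx 43628.0$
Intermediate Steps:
$B{\left(k,W \right)} = 5 + 12 W$ ($B{\left(k,W \right)} = 5 + - 4 W \left(-3\right) = 5 + 12 W$)
$C{\left(I,g \right)} = - \frac{179}{2} + \frac{g \left(5 + 12 g\right)}{2}$ ($C{\left(I,g \right)} = \frac{\left(5 + 12 g\right) g - 179}{2} = \frac{g \left(5 + 12 g\right) - 179}{2} = \frac{-179 + g \left(5 + 12 g\right)}{2} = - \frac{179}{2} + \frac{g \left(5 + 12 g\right)}{2}$)
$\left(-54 + 30 \left(-13\right)\right) + C{\left(34,-86 \right)} = \left(-54 + 30 \left(-13\right)\right) - \left(\frac{179}{2} + 43 \left(5 + 12 \left(-86\right)\right)\right) = \left(-54 - 390\right) - \left(\frac{179}{2} + 43 \left(5 - 1032\right)\right) = -444 - \left(\frac{179}{2} + 43 \left(-1027\right)\right) = -444 + \left(- \frac{179}{2} + 44161\right) = -444 + \frac{88143}{2} = \frac{87255}{2}$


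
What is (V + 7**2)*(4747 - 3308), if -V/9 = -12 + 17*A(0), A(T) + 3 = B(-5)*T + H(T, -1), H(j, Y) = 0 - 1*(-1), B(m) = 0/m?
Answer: 666257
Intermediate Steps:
B(m) = 0
H(j, Y) = 1 (H(j, Y) = 0 + 1 = 1)
A(T) = -2 (A(T) = -3 + (0*T + 1) = -3 + (0 + 1) = -3 + 1 = -2)
V = 414 (V = -9*(-12 + 17*(-2)) = -9*(-12 - 34) = -9*(-46) = 414)
(V + 7**2)*(4747 - 3308) = (414 + 7**2)*(4747 - 3308) = (414 + 49)*1439 = 463*1439 = 666257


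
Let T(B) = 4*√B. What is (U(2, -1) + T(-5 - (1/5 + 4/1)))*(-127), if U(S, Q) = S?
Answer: -254 - 508*I*√230/5 ≈ -254.0 - 1540.8*I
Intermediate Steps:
(U(2, -1) + T(-5 - (1/5 + 4/1)))*(-127) = (2 + 4*√(-5 - (1/5 + 4/1)))*(-127) = (2 + 4*√(-5 - (1*(⅕) + 4*1)))*(-127) = (2 + 4*√(-5 - (⅕ + 4)))*(-127) = (2 + 4*√(-5 - 1*21/5))*(-127) = (2 + 4*√(-5 - 21/5))*(-127) = (2 + 4*√(-46/5))*(-127) = (2 + 4*(I*√230/5))*(-127) = (2 + 4*I*√230/5)*(-127) = -254 - 508*I*√230/5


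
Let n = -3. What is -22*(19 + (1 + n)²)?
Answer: -506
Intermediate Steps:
-22*(19 + (1 + n)²) = -22*(19 + (1 - 3)²) = -22*(19 + (-2)²) = -22*(19 + 4) = -22*23 = -506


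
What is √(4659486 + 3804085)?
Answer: √8463571 ≈ 2909.2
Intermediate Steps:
√(4659486 + 3804085) = √8463571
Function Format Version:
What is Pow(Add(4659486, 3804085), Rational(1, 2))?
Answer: Pow(8463571, Rational(1, 2)) ≈ 2909.2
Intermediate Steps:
Pow(Add(4659486, 3804085), Rational(1, 2)) = Pow(8463571, Rational(1, 2))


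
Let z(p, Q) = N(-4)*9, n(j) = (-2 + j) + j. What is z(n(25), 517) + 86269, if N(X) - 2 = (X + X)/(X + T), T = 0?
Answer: 86305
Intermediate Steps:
N(X) = 4 (N(X) = 2 + (X + X)/(X + 0) = 2 + (2*X)/X = 2 + 2 = 4)
n(j) = -2 + 2*j
z(p, Q) = 36 (z(p, Q) = 4*9 = 36)
z(n(25), 517) + 86269 = 36 + 86269 = 86305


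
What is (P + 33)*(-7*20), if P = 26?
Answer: -8260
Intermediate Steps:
(P + 33)*(-7*20) = (26 + 33)*(-7*20) = 59*(-140) = -8260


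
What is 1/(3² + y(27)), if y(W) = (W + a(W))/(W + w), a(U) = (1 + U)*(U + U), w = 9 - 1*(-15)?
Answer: 17/666 ≈ 0.025526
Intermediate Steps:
w = 24 (w = 9 + 15 = 24)
a(U) = 2*U*(1 + U) (a(U) = (1 + U)*(2*U) = 2*U*(1 + U))
y(W) = (W + 2*W*(1 + W))/(24 + W) (y(W) = (W + 2*W*(1 + W))/(W + 24) = (W + 2*W*(1 + W))/(24 + W))
1/(3² + y(27)) = 1/(3² + 27*(3 + 2*27)/(24 + 27)) = 1/(9 + 27*(3 + 54)/51) = 1/(9 + 27*(1/51)*57) = 1/(9 + 513/17) = 1/(666/17) = 17/666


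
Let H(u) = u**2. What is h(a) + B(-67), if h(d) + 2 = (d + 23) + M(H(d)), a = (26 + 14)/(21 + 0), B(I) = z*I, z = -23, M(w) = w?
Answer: 691282/441 ≈ 1567.5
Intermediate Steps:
B(I) = -23*I
a = 40/21 ≈ 1.9048
h(d) = 21 + d + d**2 (h(d) = -2 + ((d + 23) + d**2) = -2 + ((23 + d) + d**2) = -2 + (23 + d + d**2) = 21 + d + d**2)
h(a) + B(-67) = (21 + 40/21 + (40/21)**2) - 23*(-67) = (21 + 40/21 + 1600/441) + 1541 = 11701/441 + 1541 = 691282/441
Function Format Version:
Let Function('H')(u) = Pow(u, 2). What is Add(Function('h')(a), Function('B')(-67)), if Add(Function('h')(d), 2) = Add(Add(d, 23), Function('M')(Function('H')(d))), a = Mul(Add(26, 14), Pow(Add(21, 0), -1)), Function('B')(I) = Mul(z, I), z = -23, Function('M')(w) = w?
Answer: Rational(691282, 441) ≈ 1567.5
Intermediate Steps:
Function('B')(I) = Mul(-23, I)
a = Rational(40, 21) (a = Mul(40, Pow(21, -1)) = Mul(40, Rational(1, 21)) = Rational(40, 21) ≈ 1.9048)
Function('h')(d) = Add(21, d, Pow(d, 2)) (Function('h')(d) = Add(-2, Add(Add(d, 23), Pow(d, 2))) = Add(-2, Add(Add(23, d), Pow(d, 2))) = Add(-2, Add(23, d, Pow(d, 2))) = Add(21, d, Pow(d, 2)))
Add(Function('h')(a), Function('B')(-67)) = Add(Add(21, Rational(40, 21), Pow(Rational(40, 21), 2)), Mul(-23, -67)) = Add(Add(21, Rational(40, 21), Rational(1600, 441)), 1541) = Add(Rational(11701, 441), 1541) = Rational(691282, 441)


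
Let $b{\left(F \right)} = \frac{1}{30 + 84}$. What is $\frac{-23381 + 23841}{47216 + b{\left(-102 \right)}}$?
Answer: $\frac{10488}{1076525} \approx 0.0097425$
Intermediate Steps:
$b{\left(F \right)} = \frac{1}{114}$
$\frac{-23381 + 23841}{47216 + b{\left(-102 \right)}} = \frac{-23381 + 23841}{47216 + \frac{1}{114}} = \frac{460}{\frac{5382625}{114}} = 460 \cdot \frac{114}{5382625} = \frac{10488}{1076525}$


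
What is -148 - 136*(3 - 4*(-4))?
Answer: -2732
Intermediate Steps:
-148 - 136*(3 - 4*(-4)) = -148 - 136*(3 + 16) = -148 - 136*19 = -148 - 2584 = -2732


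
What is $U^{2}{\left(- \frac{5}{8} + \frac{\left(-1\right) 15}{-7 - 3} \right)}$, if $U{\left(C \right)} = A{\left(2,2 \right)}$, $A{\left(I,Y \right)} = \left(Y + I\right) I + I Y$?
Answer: $144$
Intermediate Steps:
$A{\left(I,Y \right)} = I Y + I \left(I + Y\right)$ ($A{\left(I,Y \right)} = \left(I + Y\right) I + I Y = I \left(I + Y\right) + I Y = I Y + I \left(I + Y\right)$)
$U{\left(C \right)} = 12$ ($U{\left(C \right)} = 2 \left(2 + 2 \cdot 2\right) = 2 \left(2 + 4\right) = 2 \cdot 6 = 12$)
$U^{2}{\left(- \frac{5}{8} + \frac{\left(-1\right) 15}{-7 - 3} \right)} = 12^{2} = 144$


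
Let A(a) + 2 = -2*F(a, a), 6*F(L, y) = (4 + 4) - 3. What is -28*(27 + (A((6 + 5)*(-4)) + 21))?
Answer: -3724/3 ≈ -1241.3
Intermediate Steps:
F(L, y) = 5/6 (F(L, y) = ((4 + 4) - 3)/6 = (8 - 3)/6 = (1/6)*5 = 5/6)
A(a) = -11/3 (A(a) = -2 - 2*5/6 = -2 - 5/3 = -11/3)
-28*(27 + (A((6 + 5)*(-4)) + 21)) = -28*(27 + (-11/3 + 21)) = -28*(27 + 52/3) = -28*133/3 = -3724/3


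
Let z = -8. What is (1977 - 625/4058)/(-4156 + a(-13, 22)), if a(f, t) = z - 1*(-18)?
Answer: -8022041/16824468 ≈ -0.47681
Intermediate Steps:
a(f, t) = 10 (a(f, t) = -8 - 1*(-18) = -8 + 18 = 10)
(1977 - 625/4058)/(-4156 + a(-13, 22)) = (1977 - 625/4058)/(-4156 + 10) = (1977 - 625*1/4058)/(-4146) = (1977 - 625/4058)*(-1/4146) = (8022041/4058)*(-1/4146) = -8022041/16824468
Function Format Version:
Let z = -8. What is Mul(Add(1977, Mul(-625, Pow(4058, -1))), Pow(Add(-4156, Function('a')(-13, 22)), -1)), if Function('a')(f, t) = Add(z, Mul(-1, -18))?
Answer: Rational(-8022041, 16824468) ≈ -0.47681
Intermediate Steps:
Function('a')(f, t) = 10 (Function('a')(f, t) = Add(-8, Mul(-1, -18)) = Add(-8, 18) = 10)
Mul(Add(1977, Mul(-625, Pow(4058, -1))), Pow(Add(-4156, Function('a')(-13, 22)), -1)) = Mul(Add(1977, Mul(-625, Pow(4058, -1))), Pow(Add(-4156, 10), -1)) = Mul(Add(1977, Mul(-625, Rational(1, 4058))), Pow(-4146, -1)) = Mul(Add(1977, Rational(-625, 4058)), Rational(-1, 4146)) = Mul(Rational(8022041, 4058), Rational(-1, 4146)) = Rational(-8022041, 16824468)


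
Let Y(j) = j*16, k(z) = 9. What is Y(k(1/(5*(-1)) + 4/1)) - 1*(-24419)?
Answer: 24563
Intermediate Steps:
Y(j) = 16*j
Y(k(1/(5*(-1)) + 4/1)) - 1*(-24419) = 16*9 - 1*(-24419) = 144 + 24419 = 24563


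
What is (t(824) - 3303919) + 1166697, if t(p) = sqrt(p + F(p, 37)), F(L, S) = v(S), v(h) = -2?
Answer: -2137222 + sqrt(822) ≈ -2.1372e+6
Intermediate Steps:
F(L, S) = -2
t(p) = sqrt(-2 + p) (t(p) = sqrt(p - 2) = sqrt(-2 + p))
(t(824) - 3303919) + 1166697 = (sqrt(-2 + 824) - 3303919) + 1166697 = (sqrt(822) - 3303919) + 1166697 = (-3303919 + sqrt(822)) + 1166697 = -2137222 + sqrt(822)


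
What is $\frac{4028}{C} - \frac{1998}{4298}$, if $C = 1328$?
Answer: $\frac{1832375}{713468} \approx 2.5683$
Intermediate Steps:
$\frac{4028}{C} - \frac{1998}{4298} = \frac{4028}{1328} - \frac{1998}{4298} = 4028 \cdot \frac{1}{1328} - \frac{999}{2149} = \frac{1007}{332} - \frac{999}{2149} = \frac{1832375}{713468}$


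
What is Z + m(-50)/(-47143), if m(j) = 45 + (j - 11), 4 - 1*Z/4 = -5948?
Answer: 1122380560/47143 ≈ 23808.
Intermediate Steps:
Z = 23808 (Z = 16 - 4*(-5948) = 16 + 23792 = 23808)
m(j) = 34 + j (m(j) = 45 + (-11 + j) = 34 + j)
Z + m(-50)/(-47143) = 23808 + (34 - 50)/(-47143) = 23808 - 16*(-1/47143) = 23808 + 16/47143 = 1122380560/47143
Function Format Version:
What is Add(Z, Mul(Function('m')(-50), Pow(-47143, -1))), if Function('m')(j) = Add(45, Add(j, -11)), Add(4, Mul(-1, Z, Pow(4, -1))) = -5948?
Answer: Rational(1122380560, 47143) ≈ 23808.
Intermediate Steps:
Z = 23808 (Z = Add(16, Mul(-4, -5948)) = Add(16, 23792) = 23808)
Function('m')(j) = Add(34, j) (Function('m')(j) = Add(45, Add(-11, j)) = Add(34, j))
Add(Z, Mul(Function('m')(-50), Pow(-47143, -1))) = Add(23808, Mul(Add(34, -50), Pow(-47143, -1))) = Add(23808, Mul(-16, Rational(-1, 47143))) = Add(23808, Rational(16, 47143)) = Rational(1122380560, 47143)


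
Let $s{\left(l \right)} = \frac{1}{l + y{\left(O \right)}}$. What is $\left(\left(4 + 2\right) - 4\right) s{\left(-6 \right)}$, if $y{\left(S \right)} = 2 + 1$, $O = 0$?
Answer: $- \frac{2}{3} \approx -0.66667$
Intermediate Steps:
$y{\left(S \right)} = 3$
$s{\left(l \right)} = \frac{1}{3 + l}$ ($s{\left(l \right)} = \frac{1}{l + 3} = \frac{1}{3 + l}$)
$\left(\left(4 + 2\right) - 4\right) s{\left(-6 \right)} = \frac{\left(4 + 2\right) - 4}{3 - 6} = \frac{6 - 4}{-3} = 2 \left(- \frac{1}{3}\right) = - \frac{2}{3}$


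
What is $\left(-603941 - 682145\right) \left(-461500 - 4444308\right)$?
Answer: $6309290987488$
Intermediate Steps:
$\left(-603941 - 682145\right) \left(-461500 - 4444308\right) = \left(-1286086\right) \left(-4905808\right) = 6309290987488$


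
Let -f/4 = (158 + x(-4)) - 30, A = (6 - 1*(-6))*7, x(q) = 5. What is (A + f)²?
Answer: 200704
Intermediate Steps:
A = 84 (A = (6 + 6)*7 = 12*7 = 84)
f = -532 (f = -4*((158 + 5) - 30) = -4*(163 - 30) = -4*133 = -532)
(A + f)² = (84 - 532)² = (-448)² = 200704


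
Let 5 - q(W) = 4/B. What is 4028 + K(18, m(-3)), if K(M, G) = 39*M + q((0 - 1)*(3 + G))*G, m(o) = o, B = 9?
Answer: 14149/3 ≈ 4716.3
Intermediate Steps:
q(W) = 41/9 (q(W) = 5 - 4/9 = 41/9)
K(M, G) = 39*M + 41*G/9
4028 + K(18, m(-3)) = 4028 + (39*18 + (41/9)*(-3)) = 4028 + (702 - 41/3) = 4028 + 2065/3 = 14149/3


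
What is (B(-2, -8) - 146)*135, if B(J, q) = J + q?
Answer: -21060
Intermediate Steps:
(B(-2, -8) - 146)*135 = ((-2 - 8) - 146)*135 = (-10 - 146)*135 = -156*135 = -21060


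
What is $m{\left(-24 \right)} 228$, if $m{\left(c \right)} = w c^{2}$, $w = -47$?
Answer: $-6172416$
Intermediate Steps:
$m{\left(c \right)} = - 47 c^{2}$
$m{\left(-24 \right)} 228 = - 47 \left(-24\right)^{2} \cdot 228 = \left(-47\right) 576 \cdot 228 = \left(-27072\right) 228 = -6172416$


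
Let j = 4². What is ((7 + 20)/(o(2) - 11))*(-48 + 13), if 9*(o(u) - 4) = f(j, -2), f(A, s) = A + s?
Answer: 1215/7 ≈ 173.57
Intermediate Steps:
j = 16
o(u) = 50/9 (o(u) = 4 + (16 - 2)/9 = 4 + (⅑)*14 = 4 + 14/9 = 50/9)
((7 + 20)/(o(2) - 11))*(-48 + 13) = ((7 + 20)/(50/9 - 11))*(-48 + 13) = (27/(-49/9))*(-35) = (27*(-9/49))*(-35) = -243/49*(-35) = 1215/7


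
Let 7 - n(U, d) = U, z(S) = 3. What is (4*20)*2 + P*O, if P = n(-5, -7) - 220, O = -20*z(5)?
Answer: 12640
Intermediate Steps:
n(U, d) = 7 - U
O = -60 (O = -20*3 = -60)
P = -208 (P = (7 - 1*(-5)) - 220 = (7 + 5) - 220 = 12 - 220 = -208)
(4*20)*2 + P*O = (4*20)*2 - 208*(-60) = 80*2 + 12480 = 160 + 12480 = 12640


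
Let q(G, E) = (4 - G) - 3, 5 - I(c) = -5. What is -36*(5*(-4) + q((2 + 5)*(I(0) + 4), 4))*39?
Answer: 164268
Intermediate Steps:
I(c) = 10 (I(c) = 5 - 1*(-5) = 5 + 5 = 10)
q(G, E) = 1 - G
-36*(5*(-4) + q((2 + 5)*(I(0) + 4), 4))*39 = -36*(5*(-4) + (1 - (2 + 5)*(10 + 4)))*39 = -36*(-20 + (1 - 7*14))*39 = -36*(-20 + (1 - 1*98))*39 = -36*(-20 + (1 - 98))*39 = -36*(-20 - 97)*39 = -36*(-117)*39 = 4212*39 = 164268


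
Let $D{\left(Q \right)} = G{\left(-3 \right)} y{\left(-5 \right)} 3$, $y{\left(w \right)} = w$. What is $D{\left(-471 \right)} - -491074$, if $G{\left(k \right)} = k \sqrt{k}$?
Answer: $491074 + 45 i \sqrt{3} \approx 4.9107 \cdot 10^{5} + 77.942 i$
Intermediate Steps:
$G{\left(k \right)} = k^{\frac{3}{2}}$
$D{\left(Q \right)} = 45 i \sqrt{3}$ ($D{\left(Q \right)} = \left(-3\right)^{\frac{3}{2}} \left(-5\right) 3 = - 3 i \sqrt{3} \left(-5\right) 3 = 15 i \sqrt{3} \cdot 3 = 45 i \sqrt{3}$)
$D{\left(-471 \right)} - -491074 = 45 i \sqrt{3} - -491074 = 45 i \sqrt{3} + 491074 = 491074 + 45 i \sqrt{3}$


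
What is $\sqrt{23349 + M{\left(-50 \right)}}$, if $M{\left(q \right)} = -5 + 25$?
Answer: $\sqrt{23369} \approx 152.87$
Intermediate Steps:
$M{\left(q \right)} = 20$
$\sqrt{23349 + M{\left(-50 \right)}} = \sqrt{23349 + 20} = \sqrt{23369}$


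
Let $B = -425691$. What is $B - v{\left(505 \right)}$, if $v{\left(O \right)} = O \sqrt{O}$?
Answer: $-425691 - 505 \sqrt{505} \approx -4.3704 \cdot 10^{5}$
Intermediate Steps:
$v{\left(O \right)} = O^{\frac{3}{2}}$
$B - v{\left(505 \right)} = -425691 - 505^{\frac{3}{2}} = -425691 - 505 \sqrt{505}$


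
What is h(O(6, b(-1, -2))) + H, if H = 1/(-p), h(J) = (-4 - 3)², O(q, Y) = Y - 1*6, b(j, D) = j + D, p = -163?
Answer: 7988/163 ≈ 49.006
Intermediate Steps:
b(j, D) = D + j
O(q, Y) = -6 + Y (O(q, Y) = Y - 6 = -6 + Y)
h(J) = 49 (h(J) = (-7)² = 49)
H = 1/163 (H = 1/(-1*(-163)) = 1/163 ≈ 0.0061350)
h(O(6, b(-1, -2))) + H = 49 + 1/163 = 7988/163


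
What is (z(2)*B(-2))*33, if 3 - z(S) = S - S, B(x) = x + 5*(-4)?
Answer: -2178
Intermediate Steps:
B(x) = -20 + x (B(x) = x - 20 = -20 + x)
z(S) = 3 (z(S) = 3 - (S - S) = 3 - 1*0 = 3 + 0 = 3)
(z(2)*B(-2))*33 = (3*(-20 - 2))*33 = (3*(-22))*33 = -66*33 = -2178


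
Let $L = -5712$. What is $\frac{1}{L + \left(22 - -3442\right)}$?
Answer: $- \frac{1}{2248} \approx -0.00044484$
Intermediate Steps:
$\frac{1}{L + \left(22 - -3442\right)} = \frac{1}{-5712 + \left(22 - -3442\right)} = \frac{1}{-5712 + \left(22 + 3442\right)} = \frac{1}{-5712 + 3464} = \frac{1}{-2248} = - \frac{1}{2248}$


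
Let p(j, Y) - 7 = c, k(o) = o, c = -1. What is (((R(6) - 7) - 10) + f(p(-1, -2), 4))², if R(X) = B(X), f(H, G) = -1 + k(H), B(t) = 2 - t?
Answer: 256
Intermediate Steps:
p(j, Y) = 6 (p(j, Y) = 7 - 1 = 6)
f(H, G) = -1 + H
R(X) = 2 - X
(((R(6) - 7) - 10) + f(p(-1, -2), 4))² = ((((2 - 1*6) - 7) - 10) + (-1 + 6))² = ((((2 - 6) - 7) - 10) + 5)² = (((-4 - 7) - 10) + 5)² = ((-11 - 10) + 5)² = (-21 + 5)² = (-16)² = 256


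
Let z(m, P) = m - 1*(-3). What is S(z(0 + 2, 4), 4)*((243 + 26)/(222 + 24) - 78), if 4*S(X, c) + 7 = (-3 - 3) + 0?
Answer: 245947/984 ≈ 249.95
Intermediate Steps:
z(m, P) = 3 + m (z(m, P) = m + 3 = 3 + m)
S(X, c) = -13/4 (S(X, c) = -7/4 + ((-3 - 3) + 0)/4 = -7/4 + (-6 + 0)/4 = -7/4 + (¼)*(-6) = -7/4 - 3/2 = -13/4)
S(z(0 + 2, 4), 4)*((243 + 26)/(222 + 24) - 78) = -13*((243 + 26)/(222 + 24) - 78)/4 = -13*(269/246 - 78)/4 = -13/4*(-18919/246) = 245947/984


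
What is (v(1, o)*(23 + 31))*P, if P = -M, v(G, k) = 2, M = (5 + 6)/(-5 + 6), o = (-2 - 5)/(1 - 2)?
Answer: -1188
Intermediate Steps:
o = 7 (o = -7/(-1) = -7*(-1) = 7)
M = 11 (M = 11/1 = 11*1 = 11)
P = -11 (P = -1*11 = -11)
(v(1, o)*(23 + 31))*P = (2*(23 + 31))*(-11) = (2*54)*(-11) = 108*(-11) = -1188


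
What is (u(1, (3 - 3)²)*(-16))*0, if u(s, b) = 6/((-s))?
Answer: 0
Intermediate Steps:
u(s, b) = -6/s (u(s, b) = 6*(-1/s) = -6/s)
(u(1, (3 - 3)²)*(-16))*0 = (-6/1*(-16))*0 = (-6*1*(-16))*0 = -6*(-16)*0 = 96*0 = 0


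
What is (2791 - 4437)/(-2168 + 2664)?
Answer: -823/248 ≈ -3.3186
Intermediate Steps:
(2791 - 4437)/(-2168 + 2664) = -1646/496 = -1646*1/496 = -823/248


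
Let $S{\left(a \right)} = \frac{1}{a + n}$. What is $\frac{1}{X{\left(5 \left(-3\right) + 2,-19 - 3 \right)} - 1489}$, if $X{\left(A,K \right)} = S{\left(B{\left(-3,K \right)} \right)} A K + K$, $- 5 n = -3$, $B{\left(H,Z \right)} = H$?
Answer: $- \frac{6}{9781} \approx -0.00061343$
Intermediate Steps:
$n = \frac{3}{5}$ ($n = \left(- \frac{1}{5}\right) \left(-3\right) = \frac{3}{5} \approx 0.6$)
$S{\left(a \right)} = \frac{1}{\frac{3}{5} + a}$ ($S{\left(a \right)} = \frac{1}{a + \frac{3}{5}} = \frac{1}{\frac{3}{5} + a}$)
$X{\left(A,K \right)} = K - \frac{5 A K}{12}$ ($X{\left(A,K \right)} = \frac{5}{3 + 5 \left(-3\right)} A K + K = \frac{5}{3 - 15} A K + K = \frac{5}{-12} A K + K = 5 \left(- \frac{1}{12}\right) A K + K = - \frac{5 A}{12} K + K = - \frac{5 A K}{12} + K = K - \frac{5 A K}{12}$)
$\frac{1}{X{\left(5 \left(-3\right) + 2,-19 - 3 \right)} - 1489} = \frac{1}{\frac{\left(-19 - 3\right) \left(12 - 5 \left(5 \left(-3\right) + 2\right)\right)}{12} - 1489} = \frac{1}{\frac{1}{12} \left(-22\right) \left(12 - 5 \left(-15 + 2\right)\right) - 1489} = \frac{1}{\frac{1}{12} \left(-22\right) \left(12 - -65\right) - 1489} = \frac{1}{\frac{1}{12} \left(-22\right) \left(12 + 65\right) - 1489} = \frac{1}{\frac{1}{12} \left(-22\right) 77 - 1489} = \frac{1}{- \frac{847}{6} - 1489} = \frac{1}{- \frac{9781}{6}} = - \frac{6}{9781}$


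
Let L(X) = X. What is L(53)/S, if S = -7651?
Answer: -53/7651 ≈ -0.0069272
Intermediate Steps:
L(53)/S = 53/(-7651) = 53*(-1/7651) = -53/7651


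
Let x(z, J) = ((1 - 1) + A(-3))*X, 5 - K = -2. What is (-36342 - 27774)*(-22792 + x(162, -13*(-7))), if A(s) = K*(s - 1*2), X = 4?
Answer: 1470308112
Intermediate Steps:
K = 7 (K = 5 - 1*(-2) = 5 + 2 = 7)
A(s) = -14 + 7*s (A(s) = 7*(s - 1*2) = 7*(s - 2) = 7*(-2 + s) = -14 + 7*s)
x(z, J) = -140 (x(z, J) = ((1 - 1) + (-14 + 7*(-3)))*4 = (0 + (-14 - 21))*4 = (0 - 35)*4 = -35*4 = -140)
(-36342 - 27774)*(-22792 + x(162, -13*(-7))) = (-36342 - 27774)*(-22792 - 140) = -64116*(-22932) = 1470308112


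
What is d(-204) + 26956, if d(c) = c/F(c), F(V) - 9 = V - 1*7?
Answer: 2722658/101 ≈ 26957.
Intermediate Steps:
F(V) = 2 + V (F(V) = 9 + (V - 1*7) = 9 + (V - 7) = 9 + (-7 + V) = 2 + V)
d(c) = c/(2 + c)
d(-204) + 26956 = -204/(2 - 204) + 26956 = -204/(-202) + 26956 = -204*(-1/202) + 26956 = 102/101 + 26956 = 2722658/101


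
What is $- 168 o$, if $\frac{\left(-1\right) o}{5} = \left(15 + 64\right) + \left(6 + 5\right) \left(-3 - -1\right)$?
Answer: $47880$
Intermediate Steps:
$o = -285$ ($o = - 5 \left(\left(15 + 64\right) + \left(6 + 5\right) \left(-3 - -1\right)\right) = - 5 \left(79 + 11 \left(-3 + 1\right)\right) = - 5 \left(79 + 11 \left(-2\right)\right) = - 5 \left(79 - 22\right) = \left(-5\right) 57 = -285$)
$- 168 o = \left(-168\right) \left(-285\right) = 47880$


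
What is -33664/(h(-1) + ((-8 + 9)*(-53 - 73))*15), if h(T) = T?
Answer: 33664/1891 ≈ 17.802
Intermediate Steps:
-33664/(h(-1) + ((-8 + 9)*(-53 - 73))*15) = -33664/(-1 + ((-8 + 9)*(-53 - 73))*15) = -33664/(-1 + (1*(-126))*15) = -33664/(-1 - 126*15) = -33664/(-1 - 1890) = -33664/(-1891) = -33664*(-1/1891) = 33664/1891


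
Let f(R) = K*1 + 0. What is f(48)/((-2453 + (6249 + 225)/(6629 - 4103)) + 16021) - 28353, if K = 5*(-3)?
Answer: -161986564386/5713207 ≈ -28353.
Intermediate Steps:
K = -15
f(R) = -15 (f(R) = -15*1 + 0 = -15 + 0 = -15)
f(48)/((-2453 + (6249 + 225)/(6629 - 4103)) + 16021) - 28353 = -15/((-2453 + (6249 + 225)/(6629 - 4103)) + 16021) - 28353 = -15/((-2453 + 6474/2526) + 16021) - 28353 = -15/((-2453 + 6474*(1/2526)) + 16021) - 28353 = -15/((-2453 + 1079/421) + 16021) - 28353 = -15/(-1031634/421 + 16021) - 28353 = -15/5713207/421 - 28353 = -15*421/5713207 - 28353 = -6315/5713207 - 28353 = -161986564386/5713207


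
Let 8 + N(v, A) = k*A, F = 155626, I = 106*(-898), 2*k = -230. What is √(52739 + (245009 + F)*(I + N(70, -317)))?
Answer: 2*I*√5883411949 ≈ 1.5341e+5*I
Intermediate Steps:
k = -115 (k = (½)*(-230) = -115)
I = -95188
N(v, A) = -8 - 115*A
√(52739 + (245009 + F)*(I + N(70, -317))) = √(52739 + (245009 + 155626)*(-95188 + (-8 - 115*(-317)))) = √(52739 + 400635*(-95188 + (-8 + 36455))) = √(52739 + 400635*(-95188 + 36447)) = √(52739 + 400635*(-58741)) = √(52739 - 23533700535) = √(-23533647796) = 2*I*√5883411949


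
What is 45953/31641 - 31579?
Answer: -999145186/31641 ≈ -31578.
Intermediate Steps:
45953/31641 - 31579 = -999145186/31641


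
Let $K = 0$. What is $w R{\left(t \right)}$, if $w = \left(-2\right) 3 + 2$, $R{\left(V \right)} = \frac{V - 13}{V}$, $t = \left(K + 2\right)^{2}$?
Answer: $9$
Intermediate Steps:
$t = 4$ ($t = \left(0 + 2\right)^{2} = 2^{2} = 4$)
$R{\left(V \right)} = \frac{-13 + V}{V}$ ($R{\left(V \right)} = \frac{V - 13}{V} = \frac{-13 + V}{V}$)
$w = -4$ ($w = -6 + 2 = -4$)
$w R{\left(t \right)} = - 4 \frac{-13 + 4}{4} = - 4 \cdot \frac{1}{4} \left(-9\right) = \left(-4\right) \left(- \frac{9}{4}\right) = 9$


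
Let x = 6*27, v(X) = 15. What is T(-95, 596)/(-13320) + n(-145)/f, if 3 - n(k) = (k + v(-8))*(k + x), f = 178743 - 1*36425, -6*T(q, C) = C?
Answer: 32710561/1421756820 ≈ 0.023007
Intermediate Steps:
T(q, C) = -C/6
f = 142318 (f = 178743 - 36425 = 142318)
x = 162
n(k) = 3 - (15 + k)*(162 + k) (n(k) = 3 - (k + 15)*(k + 162) = 3 - (15 + k)*(162 + k))
T(-95, 596)/(-13320) + n(-145)/f = -1/6*596/(-13320) + (-2427 - 1*(-145)**2 - 177*(-145))/142318 = -298/3*(-1/13320) + (-2427 - 1*21025 + 25665)*(1/142318) = 149/19980 + (-2427 - 21025 + 25665)*(1/142318) = 149/19980 + 2213*(1/142318) = 149/19980 + 2213/142318 = 32710561/1421756820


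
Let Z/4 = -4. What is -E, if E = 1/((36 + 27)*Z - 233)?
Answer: 1/1241 ≈ 0.00080580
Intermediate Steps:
Z = -16 (Z = 4*(-4) = -16)
E = -1/1241 (E = 1/((36 + 27)*(-16) - 233) = 1/(63*(-16) - 233) = 1/(-1008 - 233) = 1/(-1241) = -1/1241 ≈ -0.00080580)
-E = -1*(-1/1241) = 1/1241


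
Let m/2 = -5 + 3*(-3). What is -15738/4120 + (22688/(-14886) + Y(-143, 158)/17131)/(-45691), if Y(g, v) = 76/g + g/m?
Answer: -11472319592298780128/3003327576457753545 ≈ -3.8199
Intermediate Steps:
m = -28 (m = 2*(-5 + 3*(-3)) = 2*(-5 - 9) = 2*(-14) = -28)
Y(g, v) = 76/g - g/28 (Y(g, v) = 76/g + g/(-28) = 76/g + g*(-1/28) = 76/g - g/28)
-15738/4120 + (22688/(-14886) + Y(-143, 158)/17131)/(-45691) = -15738/4120 + (22688/(-14886) + (76/(-143) - 1/28*(-143))/17131)/(-45691) = -15738*1/4120 + (22688*(-1/14886) + (76*(-1/143) + 143/28)*(1/17131))*(-1/45691) = -7869/2060 + (-11344/7443 + (-76/143 + 143/28)*(1/17131))*(-1/45691) = -7869/2060 + (-11344/7443 + (18321/4004)*(1/17131))*(-1/45691) = -7869/2060 + (-11344/7443 + 18321/68592524)*(-1/45691) = -7869/2060 - 777977229053/510534156132*(-1/45691) = -7869/2060 + 777977229053/23326816127827212 = -11472319592298780128/3003327576457753545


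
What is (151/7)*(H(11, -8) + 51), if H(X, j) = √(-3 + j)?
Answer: 7701/7 + 151*I*√11/7 ≈ 1100.1 + 71.544*I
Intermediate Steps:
(151/7)*(H(11, -8) + 51) = (151/7)*(√(-3 - 8) + 51) = (151*(⅐))*(√(-11) + 51) = 151*(I*√11 + 51)/7 = 151*(51 + I*√11)/7 = 7701/7 + 151*I*√11/7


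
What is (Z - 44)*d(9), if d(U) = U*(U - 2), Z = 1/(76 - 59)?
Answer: -47061/17 ≈ -2768.3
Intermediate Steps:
Z = 1/17 ≈ 0.058824
d(U) = U*(-2 + U)
(Z - 44)*d(9) = (1/17 - 44)*(9*(-2 + 9)) = -6723*7/17 = -747/17*63 = -47061/17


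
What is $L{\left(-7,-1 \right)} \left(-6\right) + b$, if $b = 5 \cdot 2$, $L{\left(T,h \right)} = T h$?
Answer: $-32$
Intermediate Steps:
$b = 10$
$L{\left(-7,-1 \right)} \left(-6\right) + b = \left(-7\right) \left(-1\right) \left(-6\right) + 10 = 7 \left(-6\right) + 10 = -42 + 10 = -32$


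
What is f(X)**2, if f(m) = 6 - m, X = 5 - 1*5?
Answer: 36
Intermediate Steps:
X = 0 (X = 5 - 5 = 0)
f(X)**2 = (6 - 1*0)**2 = (6 + 0)**2 = 6**2 = 36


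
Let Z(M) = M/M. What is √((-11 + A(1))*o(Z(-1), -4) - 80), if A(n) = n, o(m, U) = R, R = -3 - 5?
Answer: 0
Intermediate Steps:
R = -8
Z(M) = 1
o(m, U) = -8
√((-11 + A(1))*o(Z(-1), -4) - 80) = √((-11 + 1)*(-8) - 80) = √(-10*(-8) - 80) = √(80 - 80) = √0 = 0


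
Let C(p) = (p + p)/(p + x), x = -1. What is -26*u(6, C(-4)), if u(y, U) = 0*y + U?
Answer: -208/5 ≈ -41.600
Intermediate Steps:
C(p) = 2*p/(-1 + p) (C(p) = (p + p)/(p - 1) = (2*p)/(-1 + p) = 2*p/(-1 + p))
u(y, U) = U (u(y, U) = 0 + U = U)
-26*u(6, C(-4)) = -52*(-4)/(-1 - 4) = -52*(-4)/(-5) = -52*(-4)*(-1)/5 = -26*8/5 = -208/5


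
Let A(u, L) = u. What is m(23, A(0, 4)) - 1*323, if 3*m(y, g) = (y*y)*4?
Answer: 1147/3 ≈ 382.33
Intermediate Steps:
m(y, g) = 4*y²/3 (m(y, g) = ((y*y)*4)/3 = (y²*4)/3 = (4*y²)/3 = 4*y²/3)
m(23, A(0, 4)) - 1*323 = (4/3)*23² - 1*323 = (4/3)*529 - 323 = 2116/3 - 323 = 1147/3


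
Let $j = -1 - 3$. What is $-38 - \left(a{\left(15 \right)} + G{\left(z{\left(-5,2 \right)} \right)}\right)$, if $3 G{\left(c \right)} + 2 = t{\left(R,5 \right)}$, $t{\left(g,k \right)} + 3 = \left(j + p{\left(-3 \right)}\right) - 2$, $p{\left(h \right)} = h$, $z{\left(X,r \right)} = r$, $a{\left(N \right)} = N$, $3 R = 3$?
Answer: $- \frac{145}{3} \approx -48.333$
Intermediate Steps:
$R = 1$ ($R = \frac{1}{3} \cdot 3 = 1$)
$j = -4$ ($j = -1 - 3 = -4$)
$t{\left(g,k \right)} = -12$ ($t{\left(g,k \right)} = -3 - 9 = -12$)
$G{\left(c \right)} = - \frac{14}{3}$ ($G{\left(c \right)} = - \frac{2}{3} + \frac{1}{3} \left(-12\right) = - \frac{2}{3} - 4 = - \frac{14}{3}$)
$-38 - \left(a{\left(15 \right)} + G{\left(z{\left(-5,2 \right)} \right)}\right) = -38 - \left(15 - \frac{14}{3}\right) = -38 - \frac{31}{3} = - \frac{145}{3}$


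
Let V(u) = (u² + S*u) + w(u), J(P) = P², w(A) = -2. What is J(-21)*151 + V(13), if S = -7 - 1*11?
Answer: 66524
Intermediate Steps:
S = -18 (S = -7 - 11 = -18)
V(u) = -2 + u² - 18*u (V(u) = (u² - 18*u) - 2 = -2 + u² - 18*u)
J(-21)*151 + V(13) = (-21)²*151 + (-2 + 13² - 18*13) = 441*151 + (-2 + 169 - 234) = 66591 - 67 = 66524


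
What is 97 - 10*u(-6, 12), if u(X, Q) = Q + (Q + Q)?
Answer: -263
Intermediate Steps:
u(X, Q) = 3*Q (u(X, Q) = Q + 2*Q = 3*Q)
97 - 10*u(-6, 12) = 97 - 30*12 = 97 - 10*36 = 97 - 360 = -263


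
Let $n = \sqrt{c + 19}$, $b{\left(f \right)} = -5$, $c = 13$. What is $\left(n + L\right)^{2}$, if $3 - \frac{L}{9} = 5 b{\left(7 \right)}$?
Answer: $63536 + 2016 \sqrt{2} \approx 66387.0$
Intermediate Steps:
$n = 4 \sqrt{2}$ ($n = \sqrt{13 + 19} = \sqrt{32} = 4 \sqrt{2} \approx 5.6569$)
$L = 252$ ($L = 27 - 9 \cdot 5 \left(-5\right) = 27 - -225 = 27 + 225 = 252$)
$\left(n + L\right)^{2} = \left(4 \sqrt{2} + 252\right)^{2} = \left(252 + 4 \sqrt{2}\right)^{2}$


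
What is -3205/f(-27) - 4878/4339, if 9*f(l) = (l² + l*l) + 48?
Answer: -44168241/2178178 ≈ -20.278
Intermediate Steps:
f(l) = 16/3 + 2*l²/9 (f(l) = ((l² + l*l) + 48)/9 = ((l² + l²) + 48)/9 = (2*l² + 48)/9 = (48 + 2*l²)/9 = 16/3 + 2*l²/9)
-3205/f(-27) - 4878/4339 = -3205/(16/3 + (2/9)*(-27)²) - 4878/4339 = -3205/(16/3 + (2/9)*729) - 4878*1/4339 = -3205/(16/3 + 162) - 4878/4339 = -3205/502/3 - 4878/4339 = -3205*3/502 - 4878/4339 = -9615/502 - 4878/4339 = -44168241/2178178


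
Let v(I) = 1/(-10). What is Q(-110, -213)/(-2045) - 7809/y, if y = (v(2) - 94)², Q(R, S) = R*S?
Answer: -4468752066/362161729 ≈ -12.339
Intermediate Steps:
v(I) = -⅒
y = 885481/100 (y = (-⅒ - 94)² = (-941/10)² = 885481/100 ≈ 8854.8)
Q(-110, -213)/(-2045) - 7809/y = -110*(-213)/(-2045) - 7809/885481/100 = 23430*(-1/2045) - 7809*100/885481 = -4686/409 - 780900/885481 = -4468752066/362161729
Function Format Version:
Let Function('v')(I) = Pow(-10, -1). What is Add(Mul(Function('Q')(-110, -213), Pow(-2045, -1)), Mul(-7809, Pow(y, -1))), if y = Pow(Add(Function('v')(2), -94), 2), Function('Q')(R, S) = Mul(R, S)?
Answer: Rational(-4468752066, 362161729) ≈ -12.339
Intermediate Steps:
Function('v')(I) = Rational(-1, 10)
y = Rational(885481, 100) (y = Pow(Add(Rational(-1, 10), -94), 2) = Pow(Rational(-941, 10), 2) = Rational(885481, 100) ≈ 8854.8)
Add(Mul(Function('Q')(-110, -213), Pow(-2045, -1)), Mul(-7809, Pow(y, -1))) = Add(Mul(Mul(-110, -213), Pow(-2045, -1)), Mul(-7809, Pow(Rational(885481, 100), -1))) = Add(Mul(23430, Rational(-1, 2045)), Mul(-7809, Rational(100, 885481))) = Add(Rational(-4686, 409), Rational(-780900, 885481)) = Rational(-4468752066, 362161729)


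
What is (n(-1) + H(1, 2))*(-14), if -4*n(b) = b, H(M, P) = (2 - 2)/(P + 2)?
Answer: -7/2 ≈ -3.5000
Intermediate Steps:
H(M, P) = 0 (H(M, P) = 0/(2 + P) = 0)
n(b) = -b/4
(n(-1) + H(1, 2))*(-14) = (-¼*(-1) + 0)*(-14) = (¼ + 0)*(-14) = (¼)*(-14) = -7/2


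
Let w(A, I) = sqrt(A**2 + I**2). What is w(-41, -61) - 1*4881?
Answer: -4881 + sqrt(5402) ≈ -4807.5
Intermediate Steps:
w(-41, -61) - 1*4881 = sqrt((-41)**2 + (-61)**2) - 1*4881 = sqrt(1681 + 3721) - 4881 = sqrt(5402) - 4881 = -4881 + sqrt(5402)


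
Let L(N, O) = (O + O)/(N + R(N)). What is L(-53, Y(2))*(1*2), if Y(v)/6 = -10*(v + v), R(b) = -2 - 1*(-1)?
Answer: 160/9 ≈ 17.778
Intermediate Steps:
R(b) = -1 (R(b) = -2 + 1 = -1)
Y(v) = -120*v (Y(v) = 6*(-10*(v + v)) = 6*(-20*v) = -120*v)
L(N, O) = 2*O/(-1 + N) (L(N, O) = (O + O)/(N - 1) = (2*O)/(-1 + N) = 2*O/(-1 + N))
L(-53, Y(2))*(1*2) = (2*(-120*2)/(-1 - 53))*(1*2) = (2*(-240)/(-54))*2 = (2*(-240)*(-1/54))*2 = (80/9)*2 = 160/9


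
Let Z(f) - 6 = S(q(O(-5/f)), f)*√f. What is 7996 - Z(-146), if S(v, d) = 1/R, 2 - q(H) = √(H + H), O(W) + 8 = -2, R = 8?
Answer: 7990 - I*√146/8 ≈ 7990.0 - 1.5104*I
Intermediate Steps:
O(W) = -10 (O(W) = -8 - 2 = -10)
q(H) = 2 - √2*√H (q(H) = 2 - √(H + H) = 2 - √(2*H) = 2 - √2*√H)
S(v, d) = ⅛ (S(v, d) = 1/8 = ⅛)
Z(f) = 6 + √f/8
7996 - Z(-146) = 7996 - (6 + √(-146)/8) = 7996 - (6 + (I*√146)/8) = 7996 - (6 + I*√146/8) = 7996 + (-6 - I*√146/8) = 7990 - I*√146/8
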